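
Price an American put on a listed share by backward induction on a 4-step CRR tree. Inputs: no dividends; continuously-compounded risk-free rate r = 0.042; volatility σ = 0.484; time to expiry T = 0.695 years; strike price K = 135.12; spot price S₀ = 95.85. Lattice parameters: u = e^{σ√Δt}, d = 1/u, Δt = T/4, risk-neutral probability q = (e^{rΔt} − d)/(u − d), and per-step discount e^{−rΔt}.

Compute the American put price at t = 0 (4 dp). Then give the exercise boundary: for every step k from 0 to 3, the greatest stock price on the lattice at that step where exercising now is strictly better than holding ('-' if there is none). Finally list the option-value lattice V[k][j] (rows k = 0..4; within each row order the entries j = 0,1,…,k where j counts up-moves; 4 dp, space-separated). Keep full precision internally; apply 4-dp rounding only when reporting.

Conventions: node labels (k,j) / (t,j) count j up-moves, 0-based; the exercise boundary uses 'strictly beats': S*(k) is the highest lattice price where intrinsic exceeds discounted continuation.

price = 42.0905
boundary = - 78.3383 64.0260 78.3383
tree:
42.0905
56.7817 26.0335
71.0940 39.6366 10.9631
82.7914 56.7817 20.7490 0.0000
92.3518 71.0940 39.2700 0.0000 0.0000

Δt=0.17375  u=1.22354  d=0.81730  q=0.46776  discount=0.99273
step 4 (expiry): payoffs max(K−S,0) = 92.3518 71.0940 39.2700 0.0000 0.0000
step 3: (k=3,j=0): S=52.3286, K−S=82.7914, hold=81.8090 ⇒ V=82.7914 exercise | (k=3,j=1): S=78.3383, K−S=56.7817, hold=55.7992 ⇒ V=56.7817 exercise | (k=3,j=2): S=117.2762, K−S=17.8438, hold=20.7490 ⇒ V=20.7490 continue | (k=3,j=3): S=175.5680, K−S=0.0000, hold=0.0000 ⇒ V=0.0000 continue  boundary S*=78.3383
step 2: (k=2,j=0): S=64.0260, K−S=71.0940, hold=70.1115 ⇒ V=71.0940 exercise | (k=2,j=1): S=95.8500, K−S=39.2700, hold=39.6366 ⇒ V=39.6366 continue | (k=2,j=2): S=143.4920, K−S=0.0000, hold=10.9631 ⇒ V=10.9631 continue  boundary S*=64.0260
step 1: (k=1,j=0): S=78.3383, K−S=56.7817, hold=55.9694 ⇒ V=56.7817 exercise | (k=1,j=1): S=117.2762, K−S=17.8438, hold=26.0335 ⇒ V=26.0335 continue  boundary S*=78.3383
step 0: (k=0,j=0): S=95.8500, K−S=39.2700, hold=42.0905 ⇒ V=42.0905 continue  boundary S*=-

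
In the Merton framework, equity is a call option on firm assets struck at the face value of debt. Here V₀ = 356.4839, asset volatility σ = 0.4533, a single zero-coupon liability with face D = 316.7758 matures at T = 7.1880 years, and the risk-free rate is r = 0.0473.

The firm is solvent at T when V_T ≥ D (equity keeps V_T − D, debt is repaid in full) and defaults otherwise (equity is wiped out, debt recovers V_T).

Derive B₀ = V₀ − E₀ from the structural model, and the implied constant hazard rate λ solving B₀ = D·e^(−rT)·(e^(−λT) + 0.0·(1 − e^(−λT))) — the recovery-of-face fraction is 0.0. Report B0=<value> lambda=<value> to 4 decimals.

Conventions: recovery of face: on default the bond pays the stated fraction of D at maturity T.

B0=150.0627 lambda=0.0566

Equity is a call on the firm's assets struck at D = 316.7758:
d₁ = [ln(V₀/D) + (r + σ²/2)T] / (σ√T)
   = [ln(356.4839/316.7758) + (0.0473 + 0.5·0.4533²)·7.1880] / (0.4533·√7.1880)
   = [0.118095 + 1.078491] / 1.215318 = 0.984587
d₂ = d₁ − σ√T = 0.984587 − 1.215318 = -0.230731
N(d₁) = 0.837586,  N(d₂) = 0.408762,  e^(−rT) = 0.711776
E₀ = V₀·N(d₁) − D·e^(−rT)·N(d₂)
   = 356.4839·0.837586 − 316.7758·0.711776·0.408762 = 206.421158
B₀ = V₀ − E₀ = 356.4839 − 206.421158 = 150.062742
e^(−λT) = (B₀·e^(rT)/D − 0)/(1 − 0) = (150.0627·1.404937/316.7758 − 0)/1 = 0.66554524
λ = −ln(0.66554524)/7.1880 = 0.056643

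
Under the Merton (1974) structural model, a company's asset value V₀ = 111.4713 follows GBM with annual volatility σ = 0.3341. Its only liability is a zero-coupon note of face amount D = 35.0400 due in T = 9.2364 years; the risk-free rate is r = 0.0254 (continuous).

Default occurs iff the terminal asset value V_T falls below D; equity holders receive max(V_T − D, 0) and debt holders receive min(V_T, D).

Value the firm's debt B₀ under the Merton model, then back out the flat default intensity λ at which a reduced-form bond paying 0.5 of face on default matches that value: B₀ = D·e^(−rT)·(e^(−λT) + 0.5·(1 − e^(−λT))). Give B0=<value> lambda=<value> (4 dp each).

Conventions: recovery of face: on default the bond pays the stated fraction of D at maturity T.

B0=25.6969 lambda=0.0170

Work the structural quantities from V₀ = 111.4713 against face 35.0400:
d₁ = [ln(V₀/D) + (r + σ²/2)T] / (σ√T)
   = [ln(111.4713/35.0400) + (0.0254 + 0.5·0.3341²)·9.2364] / (0.3341·√9.2364)
   = [1.157277 + 0.750101] / 1.015378 = 1.878490
d₂ = d₁ − σ√T = 1.878490 − 1.015378 = 0.863112
N(d₁) = 0.969843,  N(d₂) = 0.805962,  e^(−rT) = 0.790884
E₀ = V₀·N(d₁) − D·e^(−rT)·N(d₂)
   = 111.4713·0.969843 − 35.0400·0.790884·0.805962 = 85.774381
B₀ = V₀ − E₀ = 111.4713 − 85.774381 = 25.696919
e^(−λT) = (B₀·e^(rT)/D − 0.5)/(1 − 0.5) = (25.6969·1.264409/35.0400 − 0.5)/0.5 = 0.85453100
λ = −ln(0.85453100)/9.2364 = 0.017020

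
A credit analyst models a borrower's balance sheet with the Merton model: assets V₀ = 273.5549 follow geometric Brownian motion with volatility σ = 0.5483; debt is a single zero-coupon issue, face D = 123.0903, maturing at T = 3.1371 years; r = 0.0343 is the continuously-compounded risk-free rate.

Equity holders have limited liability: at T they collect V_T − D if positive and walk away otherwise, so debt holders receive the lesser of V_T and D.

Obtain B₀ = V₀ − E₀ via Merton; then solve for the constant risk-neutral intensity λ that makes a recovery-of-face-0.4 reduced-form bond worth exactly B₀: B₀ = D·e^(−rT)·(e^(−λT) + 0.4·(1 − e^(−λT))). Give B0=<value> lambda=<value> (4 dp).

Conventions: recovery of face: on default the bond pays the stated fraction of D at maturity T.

Work the structural quantities from V₀ = 273.5549 against face 123.0903:
d₁ = [ln(V₀/D) + (r + σ²/2)T] / (σ√T)
   = [ln(273.5549/123.0903) + (0.0343 + 0.5·0.5483²)·3.1371] / (0.5483·√3.1371)
   = [0.798584 + 0.579160] / 0.971141 = 1.418686
d₂ = d₁ − σ√T = 1.418686 − 0.971141 = 0.447544
N(d₁) = 0.922005,  N(d₂) = 0.672759,  e^(−rT) = 0.897984
E₀ = V₀·N(d₁) − D·e^(−rT)·N(d₂)
   = 273.5549·0.922005 − 123.0903·0.897984·0.672759 = 177.856708
B₀ = V₀ − E₀ = 273.5549 − 177.856708 = 95.698192
e^(−λT) = (B₀·e^(rT)/D − 0.4)/(1 − 0.4) = (95.6982·1.113605/123.0903 − 0.4)/0.6 = 0.77631188
λ = −ln(0.77631188)/3.1371 = 0.080712

B0=95.6982 lambda=0.0807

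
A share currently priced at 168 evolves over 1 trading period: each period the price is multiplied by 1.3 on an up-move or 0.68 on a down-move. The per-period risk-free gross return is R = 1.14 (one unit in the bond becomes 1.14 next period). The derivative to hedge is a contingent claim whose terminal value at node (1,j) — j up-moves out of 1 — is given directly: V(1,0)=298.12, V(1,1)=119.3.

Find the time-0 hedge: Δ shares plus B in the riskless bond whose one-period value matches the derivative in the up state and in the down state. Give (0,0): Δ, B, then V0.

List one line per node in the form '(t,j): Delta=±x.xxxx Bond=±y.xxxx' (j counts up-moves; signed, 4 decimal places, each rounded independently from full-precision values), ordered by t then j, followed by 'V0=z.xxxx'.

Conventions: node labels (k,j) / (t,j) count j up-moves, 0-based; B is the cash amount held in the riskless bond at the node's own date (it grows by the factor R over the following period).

(0,0): Delta=-1.7168 Bond=433.5484
V0=145.1290

Under the risk-neutral measure, an up-move has probability p* = (R−d)/(u−d) = 0.7419 and values discount at R = 1.14.
At maturity the claim pays: V(1,0)=298.1200, V(1,1)=119.3000
  t=0,j=0: stock 168.0000 → up 218.4000 (V=119.3000), down 114.2400 (V=298.1200). Price 145.1290; hedge Δ=-1.7168, bond B=433.5484.
Check: Δ(0,0)·S0 + B(0,0) = 145.1290 = V0.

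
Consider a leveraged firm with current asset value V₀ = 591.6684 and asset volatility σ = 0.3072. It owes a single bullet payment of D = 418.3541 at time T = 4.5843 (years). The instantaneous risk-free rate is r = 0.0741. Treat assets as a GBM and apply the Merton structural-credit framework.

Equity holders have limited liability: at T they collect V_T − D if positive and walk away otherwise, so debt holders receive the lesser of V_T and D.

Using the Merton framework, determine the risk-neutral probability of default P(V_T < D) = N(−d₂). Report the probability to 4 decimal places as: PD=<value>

Apply the equity-as-call identities (strike 418.3541, horizon 4.5843 years):
d₁ = [ln(V₀/D) + (r + σ²/2)T] / (σ√T)
   = [ln(591.6684/418.3541) + (0.0741 + 0.5·0.3072²)·4.5843] / (0.3072·√4.5843)
   = [0.346618 + 0.556011] / 0.657745 = 1.372308
d₂ = d₁ − σ√T = 1.372308 − 0.657745 = 0.714563
risk-neutral PD = N(−d₂) = N(-0.714563) = 0.237440

PD=0.2374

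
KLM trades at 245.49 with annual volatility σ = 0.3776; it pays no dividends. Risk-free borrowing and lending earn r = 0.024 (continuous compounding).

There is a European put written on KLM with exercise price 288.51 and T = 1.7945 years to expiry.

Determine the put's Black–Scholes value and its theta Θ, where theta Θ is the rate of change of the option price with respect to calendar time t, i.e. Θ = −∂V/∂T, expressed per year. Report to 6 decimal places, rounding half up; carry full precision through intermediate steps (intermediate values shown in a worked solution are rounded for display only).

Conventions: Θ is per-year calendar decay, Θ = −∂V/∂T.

σ√T = 0.3776·√1.7945 = 0.505829
d₁ = (ln(S/K) + (r+σ²/2)T) / (σ√T) = (ln(245.49/288.51) + (0.024+0.3776²/2)·1.7945) / 0.505829 = (-0.161474 + 0.170999) / 0.505829 = 0.018832
d₂ = d₁ − σ√T = 0.018832 − 0.505829 = -0.486997
e^{−rT} = 0.957846
N(−d₁) = 0.492487,  N(−d₂) = 0.686870
Put price V = K·e^{−rT}·N(−d₂) − S·N(−d₁) = 189.815205 − 120.900737 = 68.914468
φ(d₁) = (1/√(2π))·e^{−d₁²/2} = 0.398872
Θ = −S·φ(d₁)·σ/(2√T) + r·K·e^{−rT}·N(−d₂) = −13.800573 + 4.555565 = -9.245008

price = 68.914468
Θ = -9.245008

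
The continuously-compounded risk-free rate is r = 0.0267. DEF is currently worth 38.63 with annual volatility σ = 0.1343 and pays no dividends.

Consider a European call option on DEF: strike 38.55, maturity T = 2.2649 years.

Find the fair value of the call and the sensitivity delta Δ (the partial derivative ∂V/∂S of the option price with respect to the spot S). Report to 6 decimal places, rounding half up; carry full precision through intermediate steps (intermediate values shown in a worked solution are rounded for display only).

σ√T = 0.1343·√2.2649 = 0.202116
d₁ = (ln(S/K) + (r+σ²/2)T) / (σ√T) = (ln(38.63/38.55) + (0.0267+0.1343²/2)·2.2649) / 0.202116 = (0.002073 + 0.080898) / 0.202116 = 0.410514
d₂ = d₁ − σ√T = 0.410514 − 0.202116 = 0.208398
e^{−rT} = 0.941319
N(d₁) = 0.659285,  N(d₂) = 0.582541
Call price V = S·N(d₁) − K·e^{−rT}·N(d₂) = 25.468194 − 21.139158 = 4.329036
Δ = N(d₁) = 0.659285

price = 4.329036
Δ = 0.659285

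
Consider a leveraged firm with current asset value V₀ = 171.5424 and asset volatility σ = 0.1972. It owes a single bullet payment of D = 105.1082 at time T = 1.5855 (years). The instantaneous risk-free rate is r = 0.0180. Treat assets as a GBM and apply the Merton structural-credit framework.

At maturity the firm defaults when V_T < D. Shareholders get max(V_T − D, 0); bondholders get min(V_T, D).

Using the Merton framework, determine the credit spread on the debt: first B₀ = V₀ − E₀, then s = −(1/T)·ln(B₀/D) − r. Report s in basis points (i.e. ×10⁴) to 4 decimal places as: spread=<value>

spread=13.5136

Work the structural quantities from V₀ = 171.5424 against face 105.1082:
d₁ = [ln(V₀/D) + (r + σ²/2)T] / (σ√T)
   = [ln(171.5424/105.1082) + (0.0180 + 0.5·0.1972²)·1.5855] / (0.1972·√1.5855)
   = [0.489840 + 0.059367] / 0.248308 = 2.211803
d₂ = d₁ − σ√T = 2.211803 − 0.248308 = 1.963495
N(d₁) = 0.986510,  N(d₂) = 0.975206,  e^(−rT) = 0.971864
E₀ = V₀·N(d₁) − D·e^(−rT)·N(d₂)
   = 171.5424·0.986510 − 105.1082·0.971864·0.975206 = 69.610115
B₀ = V₀ − E₀ = 171.5424 − 69.610115 = 101.932285
spread = −(1/T)·ln(B₀/D) − r = −(1/1.5855)·ln(101.932285/105.1082) − 0.0180 = 0.00135136
in basis points: 0.00135136 × 10⁴ = 13.5136 bp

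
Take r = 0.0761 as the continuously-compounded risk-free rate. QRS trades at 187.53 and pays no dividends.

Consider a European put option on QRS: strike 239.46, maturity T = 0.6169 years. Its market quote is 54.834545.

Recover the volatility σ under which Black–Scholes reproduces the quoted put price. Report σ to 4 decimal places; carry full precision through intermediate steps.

At σ = 0.4647 the Black–Scholes value reproduces the quote:
σ√T = 0.4647·√0.6169 = 0.364989
d₁ = (ln(S/K) + (r+σ²/2)T) / (σ√T) = (ln(187.53/239.46) + (0.0761+0.4647²/2)·0.6169) / 0.364989 = (-0.244448 + 0.113555) / 0.364989 = -0.358621
d₂ = d₁ − σ√T = -0.358621 − 0.364989 = -0.723610
e^{−rT} = 0.954139
N(−d₁) = 0.640061,  N(−d₂) = 0.765348
V = K·e^{−rT}·N(−d₂) − S·N(−d₁) = 174.865142 − 120.030597 = 54.834545 (equal to the quote); since ∂V/∂σ > 0 for all σ, the implied volatility is unique

sigma = 0.4647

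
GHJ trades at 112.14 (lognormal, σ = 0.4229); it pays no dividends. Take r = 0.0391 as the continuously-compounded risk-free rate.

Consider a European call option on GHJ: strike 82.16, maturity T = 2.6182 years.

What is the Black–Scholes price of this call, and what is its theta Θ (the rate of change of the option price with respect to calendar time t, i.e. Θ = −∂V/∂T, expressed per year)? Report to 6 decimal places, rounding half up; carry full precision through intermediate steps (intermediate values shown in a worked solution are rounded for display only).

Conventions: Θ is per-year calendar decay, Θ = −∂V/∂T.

price = 48.104968
Θ = -5.485651

σ√T = 0.4229·√2.6182 = 0.684288
d₁ = (ln(S/K) + (r+σ²/2)T) / (σ√T) = (ln(112.14/82.16) + (0.0391+0.4229²/2)·2.6182) / 0.684288 = (0.311080 + 0.336497) / 0.684288 = 0.946350
d₂ = d₁ − σ√T = 0.946350 − 0.684288 = 0.262062
e^{−rT} = 0.902694
N(d₁) = 0.828015,  N(d₂) = 0.603363
Call price V = S·N(d₁) − K·e^{−rT}·N(d₂) = 92.853603 − 44.748635 = 48.104968
φ(d₁) = (1/√(2π))·e^{−d₁²/2} = 0.254940
Θ = −S·φ(d₁)·σ/(2√T) − r·K·e^{−rT}·N(d₂) = −3.735979 − 1.749672 = -5.485651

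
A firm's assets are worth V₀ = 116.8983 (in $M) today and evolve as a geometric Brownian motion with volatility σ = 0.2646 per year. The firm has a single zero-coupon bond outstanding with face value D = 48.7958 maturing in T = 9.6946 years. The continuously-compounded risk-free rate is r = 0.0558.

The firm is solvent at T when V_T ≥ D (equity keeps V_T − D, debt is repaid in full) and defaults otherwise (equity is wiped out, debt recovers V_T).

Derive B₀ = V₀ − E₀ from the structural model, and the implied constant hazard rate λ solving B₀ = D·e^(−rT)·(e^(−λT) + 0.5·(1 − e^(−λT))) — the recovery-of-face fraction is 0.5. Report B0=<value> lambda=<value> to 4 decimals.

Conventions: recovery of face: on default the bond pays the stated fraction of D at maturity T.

With assets at 116.8983 and a single debt payment of 48.7958 at 9.6946 years:
d₁ = [ln(V₀/D) + (r + σ²/2)T] / (σ√T)
   = [ln(116.8983/48.7958) + (0.0558 + 0.5·0.2646²)·9.6946] / (0.2646·√9.6946)
   = [0.873660 + 0.880333] / 0.823863 = 2.128988
d₂ = d₁ − σ√T = 2.128988 − 0.823863 = 1.305125
N(d₁) = 0.983372,  N(d₂) = 0.904075,  e^(−rT) = 0.582190
E₀ = V₀·N(d₁) − D·e^(−rT)·N(d₂)
   = 116.8983·0.983372 − 48.7958·0.582190·0.904075 = 89.271219
B₀ = V₀ − E₀ = 116.8983 − 89.271219 = 27.627081
e^(−λT) = (B₀·e^(rT)/D − 0.5)/(1 − 0.5) = (27.6271·1.717653/48.7958 − 0.5)/0.5 = 0.94499381
λ = −ln(0.94499381)/9.6946 = 0.005836

B0=27.6271 lambda=0.0058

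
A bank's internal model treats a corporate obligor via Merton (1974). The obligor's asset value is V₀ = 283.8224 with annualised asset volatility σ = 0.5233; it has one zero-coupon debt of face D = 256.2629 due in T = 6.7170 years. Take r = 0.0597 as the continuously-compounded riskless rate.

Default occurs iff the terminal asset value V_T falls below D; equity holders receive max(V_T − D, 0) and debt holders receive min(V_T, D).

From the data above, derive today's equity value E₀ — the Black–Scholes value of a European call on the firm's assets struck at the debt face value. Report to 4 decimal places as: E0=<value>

Apply the equity-as-call identities (strike 256.2629, horizon 6.7170 years):
d₁ = [ln(V₀/D) + (r + σ²/2)T] / (σ√T)
   = [ln(283.8224/256.2629) + (0.0597 + 0.5·0.5233²)·6.7170] / (0.5233·√6.7170)
   = [0.102145 + 1.320706] / 1.356246 = 1.049110
d₂ = d₁ − σ√T = 1.049110 − 1.356246 = -0.307136
N(d₁) = 0.852936,  N(d₂) = 0.379370,  e^(−rT) = 0.669647
E₀ = V₀·N(d₁) − D·e^(−rT)·N(d₂)
   = 283.8224·0.852936 − 256.2629·0.669647·0.379370 = 176.980388

E0=176.9804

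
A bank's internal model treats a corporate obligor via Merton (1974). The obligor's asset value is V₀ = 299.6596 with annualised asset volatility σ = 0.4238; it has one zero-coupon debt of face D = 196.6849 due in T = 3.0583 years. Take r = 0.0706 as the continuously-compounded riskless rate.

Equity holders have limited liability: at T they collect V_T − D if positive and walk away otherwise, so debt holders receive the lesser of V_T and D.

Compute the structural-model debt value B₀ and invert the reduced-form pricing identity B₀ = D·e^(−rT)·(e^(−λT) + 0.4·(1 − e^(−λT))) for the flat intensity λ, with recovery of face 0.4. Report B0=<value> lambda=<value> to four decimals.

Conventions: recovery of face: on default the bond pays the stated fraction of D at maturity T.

B0=141.7333 lambda=0.0634

Work the structural quantities from V₀ = 299.6596 against face 196.6849:
d₁ = [ln(V₀/D) + (r + σ²/2)T] / (σ√T)
   = [ln(299.6596/196.6849) + (0.0706 + 0.5·0.4238²)·3.0583] / (0.4238·√3.0583)
   = [0.421044 + 0.490561] / 0.741141 = 1.230002
d₂ = d₁ − σ√T = 1.230002 − 0.741141 = 0.488861
N(d₁) = 0.890652,  N(d₂) = 0.687530,  e^(−rT) = 0.805803
E₀ = V₀·N(d₁) − D·e^(−rT)·N(d₂)
   = 299.6596·0.890652 − 196.6849·0.805803·0.687530 = 157.926255
B₀ = V₀ − E₀ = 299.6596 − 157.926255 = 141.733345
e^(−λT) = (B₀·e^(rT)/D − 0.4)/(1 − 0.4) = (141.7333·1.240998/196.6849 − 0.4)/0.6 = 0.82379478
λ = −ln(0.82379478)/3.0583 = 0.063380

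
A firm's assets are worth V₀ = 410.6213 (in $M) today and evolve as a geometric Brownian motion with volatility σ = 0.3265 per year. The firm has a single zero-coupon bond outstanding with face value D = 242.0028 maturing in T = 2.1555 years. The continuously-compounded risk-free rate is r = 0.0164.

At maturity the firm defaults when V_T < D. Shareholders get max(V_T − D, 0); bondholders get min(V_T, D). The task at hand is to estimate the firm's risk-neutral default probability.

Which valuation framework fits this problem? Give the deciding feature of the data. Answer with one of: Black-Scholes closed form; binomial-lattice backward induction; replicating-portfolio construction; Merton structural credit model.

framework: Merton structural credit model

Key observation: the data describe a firm's assets (V₀ = 410.6213, GBM) and a single zero-coupon debt of face 242.0028, so credit quantities follow from equity-as-call in the structural model.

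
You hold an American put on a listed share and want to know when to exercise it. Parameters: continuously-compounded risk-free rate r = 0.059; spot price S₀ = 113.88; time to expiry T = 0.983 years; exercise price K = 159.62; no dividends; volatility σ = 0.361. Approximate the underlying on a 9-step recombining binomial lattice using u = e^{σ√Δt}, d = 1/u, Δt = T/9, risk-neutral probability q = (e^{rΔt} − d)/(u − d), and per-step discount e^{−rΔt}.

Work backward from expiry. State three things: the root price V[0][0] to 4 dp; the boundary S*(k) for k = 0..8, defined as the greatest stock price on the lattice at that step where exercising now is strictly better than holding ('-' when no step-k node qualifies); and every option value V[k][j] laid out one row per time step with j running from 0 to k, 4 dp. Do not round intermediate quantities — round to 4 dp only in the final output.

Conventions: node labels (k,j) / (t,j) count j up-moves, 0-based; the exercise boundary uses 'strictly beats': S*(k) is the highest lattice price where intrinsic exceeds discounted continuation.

Δt=0.10922  u=1.12671  d=0.88754  q=0.49724  discount=0.99358
step 9 (expiry): payoffs max(K−S,0) = 120.7046 110.2174 96.9041 80.0031 58.5474 31.3097 0.0000 0.0000 0.0000 0.0000
step 8: (k=8,j=0): S=43.8466, K−S=115.7734, hold=114.7481 ⇒ V=115.7734 exercise | (k=8,j=1): S=55.6626, K−S=103.9574, hold=102.9321 ⇒ V=103.9574 exercise | (k=8,j=2): S=70.6629, K−S=88.9571, hold=87.9318 ⇒ V=88.9571 exercise | (k=8,j=3): S=89.7056, K−S=69.9144, hold=68.8891 ⇒ V=69.9144 exercise | (k=8,j=4): S=113.8800, K−S=45.7400, hold=44.7147 ⇒ V=45.7400 exercise | (k=8,j=5): S=144.5691, K−S=15.0509, hold=15.6402 ⇒ V=15.6402 continue | (k=8,j=6): S=183.5285, K−S=0.0000, hold=0.0000 ⇒ V=0.0000 continue | (k=8,j=7): S=232.9868, K−S=0.0000, hold=0.0000 ⇒ V=0.0000 continue | (k=8,j=8): S=295.7736, K−S=0.0000, hold=0.0000 ⇒ V=0.0000 continue  boundary S*=113.8800
step 7: (k=7,j=0): S=49.4026, K−S=110.2174, hold=109.1921 ⇒ V=110.2174 exercise | (k=7,j=1): S=62.7159, K−S=96.9041, hold=95.8788 ⇒ V=96.9041 exercise | (k=7,j=2): S=79.6169, K−S=80.0031, hold=78.9778 ⇒ V=80.0031 exercise | (k=7,j=3): S=101.0726, K−S=58.5474, hold=57.5221 ⇒ V=58.5474 exercise | (k=7,j=4): S=128.3103, K−S=31.3097, hold=30.5756 ⇒ V=31.3097 exercise | (k=7,j=5): S=162.8881, K−S=0.0000, hold=7.8128 ⇒ V=7.8128 continue | (k=7,j=6): S=206.7842, K−S=0.0000, hold=0.0000 ⇒ V=0.0000 continue | (k=7,j=7): S=262.5097, K−S=0.0000, hold=0.0000 ⇒ V=0.0000 continue  boundary S*=128.3103
step 6: (k=6,j=0): S=55.6626, K−S=103.9574, hold=102.9321 ⇒ V=103.9574 exercise | (k=6,j=1): S=70.6629, K−S=88.9571, hold=87.9318 ⇒ V=88.9571 exercise | (k=6,j=2): S=89.7056, K−S=69.9144, hold=68.8891 ⇒ V=69.9144 exercise | (k=6,j=3): S=113.8800, K−S=45.7400, hold=44.7147 ⇒ V=45.7400 exercise | (k=6,j=4): S=144.5691, K−S=15.0509, hold=19.5001 ⇒ V=19.5001 continue | (k=6,j=5): S=183.5285, K−S=0.0000, hold=3.9027 ⇒ V=3.9027 continue | (k=6,j=6): S=232.9868, K−S=0.0000, hold=0.0000 ⇒ V=0.0000 continue  boundary S*=113.8800
step 5: (k=5,j=0): S=62.7159, K−S=96.9041, hold=95.8788 ⇒ V=96.9041 exercise | (k=5,j=1): S=79.6169, K−S=80.0031, hold=78.9778 ⇒ V=80.0031 exercise | (k=5,j=2): S=101.0726, K−S=58.5474, hold=57.5221 ⇒ V=58.5474 exercise | (k=5,j=3): S=128.3103, K−S=31.3097, hold=32.4825 ⇒ V=32.4825 continue | (k=5,j=4): S=162.8881, K−S=0.0000, hold=11.6690 ⇒ V=11.6690 continue | (k=5,j=5): S=206.7842, K−S=0.0000, hold=1.9495 ⇒ V=1.9495 continue  boundary S*=101.0726
step 4: (k=4,j=0): S=70.6629, K−S=88.9571, hold=87.9318 ⇒ V=88.9571 exercise | (k=4,j=1): S=89.7056, K−S=69.9144, hold=68.8891 ⇒ V=69.9144 exercise | (k=4,j=2): S=113.8800, K−S=45.7400, hold=45.2941 ⇒ V=45.7400 exercise | (k=4,j=3): S=144.5691, K−S=15.0509, hold=21.9911 ⇒ V=21.9911 continue | (k=4,j=4): S=183.5285, K−S=0.0000, hold=6.7922 ⇒ V=6.7922 continue  boundary S*=113.8800
step 3: (k=3,j=0): S=79.6169, K−S=80.0031, hold=78.9778 ⇒ V=80.0031 exercise | (k=3,j=1): S=101.0726, K−S=58.5474, hold=57.5221 ⇒ V=58.5474 exercise | (k=3,j=2): S=128.3103, K−S=31.3097, hold=33.7132 ⇒ V=33.7132 continue | (k=3,j=3): S=162.8881, K−S=0.0000, hold=14.3409 ⇒ V=14.3409 continue  boundary S*=101.0726
step 2: (k=2,j=0): S=89.7056, K−S=69.9144, hold=68.8891 ⇒ V=69.9144 exercise | (k=2,j=1): S=113.8800, K−S=45.7400, hold=45.9021 ⇒ V=45.9021 continue | (k=2,j=2): S=144.5691, K−S=15.0509, hold=23.9259 ⇒ V=23.9259 continue  boundary S*=89.7056
step 1: (k=1,j=0): S=101.0726, K−S=58.5474, hold=57.6022 ⇒ V=58.5474 exercise | (k=1,j=1): S=128.3103, K−S=31.3097, hold=34.7500 ⇒ V=34.7500 continue  boundary S*=101.0726
step 0: (k=0,j=0): S=113.8800, K−S=45.7400, hold=46.4144 ⇒ V=46.4144 continue  boundary S*=-

price = 46.4144
boundary = - 101.0726 89.7056 101.0726 113.8800 101.0726 113.8800 128.3103 113.8800
tree:
46.4144
58.5474 34.7500
69.9144 45.9021 23.9259
80.0031 58.5474 33.7132 14.3409
88.9571 69.9144 45.7400 21.9911 6.7922
96.9041 80.0031 58.5474 32.4825 11.6690 1.9495
103.9574 88.9571 69.9144 45.7400 19.5001 3.9027 0.0000
110.2174 96.9041 80.0031 58.5474 31.3097 7.8128 0.0000 0.0000
115.7734 103.9574 88.9571 69.9144 45.7400 15.6402 0.0000 0.0000 0.0000
120.7046 110.2174 96.9041 80.0031 58.5474 31.3097 0.0000 0.0000 0.0000 0.0000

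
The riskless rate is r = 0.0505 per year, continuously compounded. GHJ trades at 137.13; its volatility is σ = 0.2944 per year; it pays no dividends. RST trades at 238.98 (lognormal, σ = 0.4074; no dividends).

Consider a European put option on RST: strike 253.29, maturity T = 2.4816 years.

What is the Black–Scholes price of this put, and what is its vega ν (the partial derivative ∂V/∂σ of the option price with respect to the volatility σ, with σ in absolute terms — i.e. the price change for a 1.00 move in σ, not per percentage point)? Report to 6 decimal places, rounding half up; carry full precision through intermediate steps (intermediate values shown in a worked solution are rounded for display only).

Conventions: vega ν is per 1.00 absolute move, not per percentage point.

price = 50.744578
ν = 137.187498

σ√T = 0.4074·√2.4816 = 0.641781
d₁ = (ln(S/K) + (r+σ²/2)T) / (σ√T) = (ln(238.98/253.29) + (0.0505+0.4074²/2)·2.4816) / 0.641781 = (-0.058155 + 0.331262) / 0.641781 = 0.425546
d₂ = d₁ − σ√T = 0.425546 − 0.641781 = -0.216236
e^{−rT} = 0.882214
N(−d₁) = 0.335220,  N(−d₂) = 0.585598
Put price V = K·e^{−rT}·N(−d₂) − S·N(−d₁) = 130.855339 − 80.110761 = 50.744578
φ(d₁) = (1/√(2π))·e^{−d₁²/2} = 0.364407
ν = S·φ(d₁)·√T = 137.187498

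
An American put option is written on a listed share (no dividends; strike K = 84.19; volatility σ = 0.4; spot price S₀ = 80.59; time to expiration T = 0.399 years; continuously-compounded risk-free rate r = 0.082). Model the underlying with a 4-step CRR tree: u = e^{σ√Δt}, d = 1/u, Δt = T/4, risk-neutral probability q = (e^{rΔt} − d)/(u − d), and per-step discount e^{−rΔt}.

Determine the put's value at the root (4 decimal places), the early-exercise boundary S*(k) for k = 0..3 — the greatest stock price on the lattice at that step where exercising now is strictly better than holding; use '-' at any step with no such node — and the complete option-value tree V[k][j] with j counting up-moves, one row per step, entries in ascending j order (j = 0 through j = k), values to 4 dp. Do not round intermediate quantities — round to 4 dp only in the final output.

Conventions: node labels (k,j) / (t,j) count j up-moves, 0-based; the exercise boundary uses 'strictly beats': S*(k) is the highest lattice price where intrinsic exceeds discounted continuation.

Δt=0.09975, u=1.13466, d=0.88132, q=0.50088, disc=e^(-rΔt)=0.99185
k=4 terminal: V=max(K-S,0) → 35.5696 21.5935 3.6000 0.0000 0.0000
k=3: j=0 S=55.1676 intr=29.0224 cont=28.3366 V=29.0224[EX]; j=1 S=71.0257 intr=13.1643 cont=12.4785 V=13.1643[EX]; j=2 S=91.4422 intr=0.0000 cont=1.7822 V=1.7822[hold]; j=3 S=117.7276 intr=0.0000 cont=0.0000 V=0.0000[hold]  S*(3)=71.0257
k=2: j=0 S=62.5965 intr=21.5935 cont=20.9077 V=21.5935[EX]; j=1 S=80.5900 intr=3.6000 cont=7.4025 V=7.4025[hold]; j=2 S=103.7558 intr=0.0000 cont=0.8823 V=0.8823[hold]  S*(2)=62.5965
k=1: j=0 S=71.0257 intr=13.1643 cont=14.3675 V=14.3675[hold]; j=1 S=91.4422 intr=0.0000 cont=4.1030 V=4.1030[hold]  S*(1)=-
k=0: j=0 S=80.5900 intr=3.6000 cont=9.1511 V=9.1511[hold]  S*(0)=-

price = 9.1511
boundary = - - 62.5965 71.0257
tree:
9.1511
14.3675 4.1030
21.5935 7.4025 0.8823
29.0224 13.1643 1.7822 0.0000
35.5696 21.5935 3.6000 0.0000 0.0000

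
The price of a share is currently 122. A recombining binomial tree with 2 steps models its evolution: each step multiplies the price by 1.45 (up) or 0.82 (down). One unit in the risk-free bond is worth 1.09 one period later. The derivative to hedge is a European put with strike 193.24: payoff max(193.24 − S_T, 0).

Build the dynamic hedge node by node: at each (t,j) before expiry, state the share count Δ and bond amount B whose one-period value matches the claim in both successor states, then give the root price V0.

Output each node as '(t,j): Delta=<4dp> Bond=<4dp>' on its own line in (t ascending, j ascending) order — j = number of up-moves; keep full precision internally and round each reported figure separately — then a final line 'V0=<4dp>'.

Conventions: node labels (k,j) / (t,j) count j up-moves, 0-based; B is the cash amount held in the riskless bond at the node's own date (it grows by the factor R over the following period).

(0,0): Delta=-0.6764 Bond=132.9428
(1,0): Delta=-1.0000 Bond=177.2844
(1,1): Delta=-0.4323 Bond=101.7386
V0=50.4266

Risk-neutral probability p* = (R−d)/(u−d) = (1.09−0.82)/(1.45−0.82) = 0.4286.
At maturity the claim pays: V(2,0)=111.2072, V(2,1)=48.1820, V(2,2)=0.0000
(1,0): S=100.0400. Δ = (V_up−V_dn)/(S_up−S_dn) = (48.1820−111.2072)/(145.0580−82.0328) = -1.0000. V = [p*·48.1820 + (1−p*)·111.2072]/1.09 = 77.2444. B = V − Δ·S = 177.2844.
(1,1): S=176.9000. Δ = (V_up−V_dn)/(S_up−S_dn) = (0.0000−48.1820)/(256.5050−145.0580) = -0.4323. V = [p*·0.0000 + (1−p*)·48.1820]/1.09 = 25.2592. B = V − Δ·S = 101.7386.
(0,0): S=122.0000. Δ = (V_up−V_dn)/(S_up−S_dn) = (25.2592−77.2444)/(176.9000−100.0400) = -0.6764. V = [p*·25.2592 + (1−p*)·77.2444]/1.09 = 50.4266. B = V − Δ·S = 132.9428.
As a check, the time-0 holding Δ(0,0)·S0 + B(0,0) comes to 50.4266 — exactly V0.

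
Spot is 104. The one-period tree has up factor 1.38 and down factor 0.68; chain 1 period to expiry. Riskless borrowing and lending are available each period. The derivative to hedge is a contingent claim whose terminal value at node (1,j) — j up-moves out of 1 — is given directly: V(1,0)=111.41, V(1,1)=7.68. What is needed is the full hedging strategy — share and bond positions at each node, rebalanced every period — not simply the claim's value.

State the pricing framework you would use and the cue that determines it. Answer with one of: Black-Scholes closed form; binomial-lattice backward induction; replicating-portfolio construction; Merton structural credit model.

framework: replicating-portfolio construction

Key observation: since the answer must list Δ and B at each node of the 1.38/0.68 lattice on 104, the replicating-portfolio method — solving the two-state system at every node — is the one that applies.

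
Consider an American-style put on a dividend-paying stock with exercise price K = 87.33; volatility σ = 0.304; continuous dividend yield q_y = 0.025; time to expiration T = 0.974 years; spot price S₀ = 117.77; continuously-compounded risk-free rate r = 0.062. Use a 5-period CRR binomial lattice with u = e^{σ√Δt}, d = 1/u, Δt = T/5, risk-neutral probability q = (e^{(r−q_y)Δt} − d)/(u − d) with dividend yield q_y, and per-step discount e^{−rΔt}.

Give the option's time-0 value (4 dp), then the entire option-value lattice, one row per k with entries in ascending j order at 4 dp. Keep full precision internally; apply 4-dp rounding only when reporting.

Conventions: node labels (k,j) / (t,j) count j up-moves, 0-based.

price = 2.2102
tree:
2.2102
3.8909 0.5389
6.7250 1.0766 0.0000
11.3409 2.1509 0.0000 0.0000
18.4726 4.2972 0.0000 0.0000 0.0000
27.1185 8.5852 0.0000 0.0000 0.0000 0.0000

Δt=0.19480, u=1.14359, d=0.87444, q=0.49338, disc=e^(-rΔt)=0.98800
k=5 terminal: V=max(K-S,0) → 27.1185 8.5852 0.0000 0.0000 0.0000 0.0000
k=4: j=0 S=68.8574 intr=18.4726 cont=17.7587 V=18.4726[EX]; j=1 S=90.0519 intr=0.0000 cont=4.2972 V=4.2972[hold]; j=2 S=117.7700 intr=0.0000 cont=0.0000 V=0.0000[hold]; j=3 S=154.0198 intr=0.0000 cont=0.0000 V=0.0000[hold]; j=4 S=201.4274 intr=0.0000 cont=0.0000 V=0.0000[hold]
k=3: j=0 S=78.7448 intr=8.5852 cont=11.3409 V=11.3409[hold]; j=1 S=102.9826 intr=0.0000 cont=2.1509 V=2.1509[hold]; j=2 S=134.6808 intr=0.0000 cont=0.0000 V=0.0000[hold]; j=3 S=176.1358 intr=0.0000 cont=0.0000 V=0.0000[hold]
k=2: j=0 S=90.0519 intr=0.0000 cont=6.7250 V=6.7250[hold]; j=1 S=117.7700 intr=0.0000 cont=1.0766 V=1.0766[hold]; j=2 S=154.0198 intr=0.0000 cont=0.0000 V=0.0000[hold]
k=1: j=0 S=102.9826 intr=0.0000 cont=3.8909 V=3.8909[hold]; j=1 S=134.6808 intr=0.0000 cont=0.5389 V=0.5389[hold]
k=0: j=0 S=117.7700 intr=0.0000 cont=2.2102 V=2.2102[hold]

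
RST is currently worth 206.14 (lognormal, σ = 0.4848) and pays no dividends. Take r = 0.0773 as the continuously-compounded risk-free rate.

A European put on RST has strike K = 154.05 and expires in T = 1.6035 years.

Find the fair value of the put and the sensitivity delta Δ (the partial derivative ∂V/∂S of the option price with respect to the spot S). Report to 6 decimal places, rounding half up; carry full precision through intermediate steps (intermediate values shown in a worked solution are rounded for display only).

σ√T = 0.4848·√1.6035 = 0.613899
d₁ = (ln(S/K) + (r+σ²/2)T) / (σ√T) = (ln(206.14/154.05) + (0.0773+0.4848²/2)·1.6035) / 0.613899 = (0.291278 + 0.312387) / 0.613899 = 0.983329
d₂ = d₁ − σ√T = 0.983329 − 0.613899 = 0.369430
e^{−rT} = 0.883424
N(−d₁) = 0.162723,  N(−d₂) = 0.355904
Put price V = K·e^{−rT}·N(−d₂) − S·N(−d₁) = 48.435424 − 33.543665 = 14.891760
Δ = −N(−d₁) = -0.162723

price = 14.891760
Δ = -0.162723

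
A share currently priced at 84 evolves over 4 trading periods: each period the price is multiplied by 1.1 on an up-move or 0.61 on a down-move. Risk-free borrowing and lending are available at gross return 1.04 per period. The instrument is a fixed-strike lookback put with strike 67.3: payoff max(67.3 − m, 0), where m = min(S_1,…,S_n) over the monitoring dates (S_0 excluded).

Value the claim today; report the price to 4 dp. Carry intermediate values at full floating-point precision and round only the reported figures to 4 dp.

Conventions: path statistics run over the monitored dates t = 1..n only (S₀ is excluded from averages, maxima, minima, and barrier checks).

price = 4.4315

With p* = (R−d)/(u−d) = 0.8776, sum probability × payoff across the paths and divide by R^4.
Enumerate all 2^4 = 16 price paths (U = up ×1.1, D = down ×0.61); each path with k up-moves has probability p*^k·(1−p*)^(4−k).
DDDD: m=11.6305, payoff=55.6695, prob=0.000225
UDDD: m=20.9730, payoff=46.3270, prob=0.001611
DUDD: m=20.9730, payoff=46.3270, prob=0.001611
UUDD: m=37.8202, payoff=29.4798, prob=0.011547
DDUD: m=20.9730, payoff=46.3270, prob=0.001611
UDUD: m=37.8202, payoff=29.4798, prob=0.011547
DUUD: m=37.8202, payoff=29.4798, prob=0.011547
UUUD: m=68.2004, payoff=0.0000, prob=0.082751
DDDU: m=19.0664, payoff=48.2336, prob=0.001611
UDDU: m=34.3820, payoff=32.9180, prob=0.011547
DUDU: m=34.3820, payoff=32.9180, prob=0.011547
UUDU: m=62.0004, payoff=5.2996, prob=0.082751
DDUU: m=31.2564, payoff=36.0436, prob=0.011547
UDUU: m=56.3640, payoff=10.9360, prob=0.082751
DUUU: m=51.2400, payoff=16.0600, prob=0.082751
UUUU: m=92.4000, payoff=0.0000, prob=0.593048
Price = Σ prob·payoff / R^4 = 5.184174 / 1.169859 = 4.4315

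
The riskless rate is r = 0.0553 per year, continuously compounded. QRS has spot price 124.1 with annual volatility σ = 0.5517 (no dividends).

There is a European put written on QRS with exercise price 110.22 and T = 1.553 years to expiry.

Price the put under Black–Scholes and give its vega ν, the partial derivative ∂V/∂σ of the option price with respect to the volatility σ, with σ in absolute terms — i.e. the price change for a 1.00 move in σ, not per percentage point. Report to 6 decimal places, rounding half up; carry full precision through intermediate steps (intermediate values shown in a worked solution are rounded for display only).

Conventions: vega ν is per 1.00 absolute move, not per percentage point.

price = 20.090907
ν = 50.233384

σ√T = 0.5517·√1.553 = 0.687525
d₁ = (ln(S/K) + (r+σ²/2)T) / (σ√T) = (ln(124.1/110.22) + (0.0553+0.5517²/2)·1.553) / 0.687525 = (0.118609 + 0.322226) / 0.687525 = 0.641192
d₂ = d₁ − σ√T = 0.641192 − 0.687525 = -0.046333
e^{−rT} = 0.917704
N(−d₁) = 0.260699,  N(−d₂) = 0.518478
Put price V = K·e^{−rT}·N(−d₂) − S·N(−d₁) = 52.443648 − 32.352741 = 20.090907
φ(d₁) = (1/√(2π))·e^{−d₁²/2} = 0.324814
ν = S·φ(d₁)·√T = 50.233384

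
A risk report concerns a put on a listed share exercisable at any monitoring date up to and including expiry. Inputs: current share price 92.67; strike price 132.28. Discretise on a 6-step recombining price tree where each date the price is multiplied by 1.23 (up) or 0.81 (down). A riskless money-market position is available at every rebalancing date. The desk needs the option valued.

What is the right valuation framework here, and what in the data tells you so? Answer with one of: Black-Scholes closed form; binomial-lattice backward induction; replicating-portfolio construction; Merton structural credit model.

Key observation: an American put (K = 132.28, S₀ = 92.67) on a 6-date tree has no closed form — the optimal stopping decision is embedded and must be resolved recursively from expiry.

framework: binomial-lattice backward induction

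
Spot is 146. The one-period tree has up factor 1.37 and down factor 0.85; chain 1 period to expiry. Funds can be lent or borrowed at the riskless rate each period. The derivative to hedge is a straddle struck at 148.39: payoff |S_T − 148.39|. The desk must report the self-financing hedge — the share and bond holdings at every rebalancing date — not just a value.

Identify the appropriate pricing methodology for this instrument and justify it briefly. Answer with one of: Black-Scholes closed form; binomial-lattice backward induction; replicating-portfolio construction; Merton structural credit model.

Key observation: the task asks for the hedge itself — share and bond holdings at every node of the 1-period tree on spot 146 with factors 1.37/0.85 — which is exactly what the replicating-portfolio construction produces.

framework: replicating-portfolio construction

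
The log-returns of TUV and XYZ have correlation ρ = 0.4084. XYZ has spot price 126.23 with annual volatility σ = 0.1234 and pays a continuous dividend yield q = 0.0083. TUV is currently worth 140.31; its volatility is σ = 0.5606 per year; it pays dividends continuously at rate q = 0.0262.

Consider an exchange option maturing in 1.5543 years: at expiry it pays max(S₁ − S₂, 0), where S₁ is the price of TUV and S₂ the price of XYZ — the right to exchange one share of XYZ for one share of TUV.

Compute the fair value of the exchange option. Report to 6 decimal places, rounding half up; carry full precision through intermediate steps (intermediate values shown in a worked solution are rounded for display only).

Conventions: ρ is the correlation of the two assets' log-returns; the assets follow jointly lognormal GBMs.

σ_eff = √(σ₁² + σ₂² − 2ρσ₁σ₂) = √(0.5606² + 0.1234² − 2·0.4084·0.5606·0.1234) = 0.522490
d₁ = (ln(S₁/S₂) + (q₂ − q₁ + σ_eff²/2)T) / (σ_eff√T) = (ln(140.31/126.23) + (0.0083 − 0.0262 + 0.136498)·1.5543) / 0.651396 = 0.445328
d₂ = d₁ − σ_eff√T = 0.445328 − 0.651396 = -0.206068
N(d₁) = 0.671959,  N(d₂) = 0.418369
V = S₁·e^{−q₁T}·N(d₁) − S₂·e^{−q₂T}·N(d₂) = 90.520215 − 52.133802 = 38.386413
Key observation: pricing in XYZ-units makes this a unit-strike call on the ratio S₁/S₂ — the risk-free rate cancels and cannot affect the value.

exchange price = 38.386413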